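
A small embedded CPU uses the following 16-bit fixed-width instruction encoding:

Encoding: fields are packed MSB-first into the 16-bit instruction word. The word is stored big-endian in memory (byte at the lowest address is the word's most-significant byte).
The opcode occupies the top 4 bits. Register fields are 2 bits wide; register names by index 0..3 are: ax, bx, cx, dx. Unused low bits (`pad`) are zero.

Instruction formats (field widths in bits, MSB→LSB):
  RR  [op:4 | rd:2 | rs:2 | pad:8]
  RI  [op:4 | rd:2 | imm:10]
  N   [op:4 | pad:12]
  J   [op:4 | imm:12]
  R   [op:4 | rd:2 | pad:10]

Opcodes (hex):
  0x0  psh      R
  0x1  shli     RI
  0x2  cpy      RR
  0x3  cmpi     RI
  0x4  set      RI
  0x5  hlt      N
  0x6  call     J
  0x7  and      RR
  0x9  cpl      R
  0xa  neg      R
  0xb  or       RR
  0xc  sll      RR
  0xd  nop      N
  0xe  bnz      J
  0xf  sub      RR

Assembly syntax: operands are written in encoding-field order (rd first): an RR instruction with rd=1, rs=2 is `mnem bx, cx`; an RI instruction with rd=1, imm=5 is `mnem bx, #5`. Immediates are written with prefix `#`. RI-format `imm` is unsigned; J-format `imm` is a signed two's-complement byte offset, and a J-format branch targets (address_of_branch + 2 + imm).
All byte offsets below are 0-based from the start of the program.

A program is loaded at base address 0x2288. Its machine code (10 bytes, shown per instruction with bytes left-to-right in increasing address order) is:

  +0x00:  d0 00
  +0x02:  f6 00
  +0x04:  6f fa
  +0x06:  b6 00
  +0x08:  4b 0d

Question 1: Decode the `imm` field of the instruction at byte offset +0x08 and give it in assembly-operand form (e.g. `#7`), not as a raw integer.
[08] 4b 0d → 0x4b0d
  op=0x4b0d>>12=0x4 ⇒ set (RI)
  rd: (w>>10)&0x3=0x2 → cx
  imm: (w>>0)&0x3ff=0x30d → #781

#781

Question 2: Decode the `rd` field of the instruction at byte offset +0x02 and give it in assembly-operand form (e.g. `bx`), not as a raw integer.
+0x02: f6 00 ⇒ word 0xf600 (big)
  opcode bits[15:12]=0xf: sub/RR
  rd@[11:10]=0x1 ⇒ bx
  rs@[9:8]=0x2 ⇒ cx

bx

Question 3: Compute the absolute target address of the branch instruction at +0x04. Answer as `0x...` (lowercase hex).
@+04  big-endian(6f fa) = 0x6ffa
  top 4b → 0x6 → call [J]
  imm@[11:0]=0xffa (s12→-6) ⇒ #-6
  target = base 0x2288 + off 0x04 + 2 + imm -6 = 0x2288

0x2288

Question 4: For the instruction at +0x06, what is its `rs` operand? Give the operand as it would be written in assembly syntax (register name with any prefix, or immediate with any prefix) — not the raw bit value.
[06] b6 00 → 0xb600
  top 4b → 0xb → or [RR]
  [11:10] rd=1 = bx
  [9:8] rs=2 = cx

cx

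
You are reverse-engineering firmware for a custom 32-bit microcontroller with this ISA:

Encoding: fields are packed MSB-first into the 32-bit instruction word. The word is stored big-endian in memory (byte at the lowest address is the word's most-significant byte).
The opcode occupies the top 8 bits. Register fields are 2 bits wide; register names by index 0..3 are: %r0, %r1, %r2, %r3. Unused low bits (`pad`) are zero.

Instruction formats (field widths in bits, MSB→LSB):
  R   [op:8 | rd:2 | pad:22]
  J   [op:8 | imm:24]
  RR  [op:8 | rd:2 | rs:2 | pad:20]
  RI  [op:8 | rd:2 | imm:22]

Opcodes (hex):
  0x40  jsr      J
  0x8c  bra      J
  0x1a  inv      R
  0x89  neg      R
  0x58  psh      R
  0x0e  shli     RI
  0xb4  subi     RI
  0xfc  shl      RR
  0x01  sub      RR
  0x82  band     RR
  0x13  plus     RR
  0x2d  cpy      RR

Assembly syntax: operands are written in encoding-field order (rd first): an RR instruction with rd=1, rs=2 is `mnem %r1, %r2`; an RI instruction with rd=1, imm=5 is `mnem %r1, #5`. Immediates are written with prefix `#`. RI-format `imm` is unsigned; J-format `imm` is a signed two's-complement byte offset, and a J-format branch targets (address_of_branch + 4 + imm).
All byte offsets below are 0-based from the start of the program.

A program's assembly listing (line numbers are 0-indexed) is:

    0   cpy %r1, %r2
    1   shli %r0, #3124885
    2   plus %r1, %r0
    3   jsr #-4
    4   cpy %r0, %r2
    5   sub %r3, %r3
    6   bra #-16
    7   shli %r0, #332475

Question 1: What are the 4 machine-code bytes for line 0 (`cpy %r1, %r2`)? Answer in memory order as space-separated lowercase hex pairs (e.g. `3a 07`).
2d 60 00 00

0. cpy fields op=0x2d:8|rd=1:2|rs=2:2|pad=0:20 → word 2d600000h → 2d 60 00 00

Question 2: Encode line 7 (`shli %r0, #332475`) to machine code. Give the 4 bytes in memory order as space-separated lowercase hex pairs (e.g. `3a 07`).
0e 05 12 bb

L7: shli op=0xe:8|rd=0:2|imm=332475:22 ⇒ 0x0e0512bb ⇒ big 0e 05 12 bb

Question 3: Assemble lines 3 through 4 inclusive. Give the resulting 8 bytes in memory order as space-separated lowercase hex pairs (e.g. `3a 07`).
L3: jsr op=0x40:8|imm=-4:24 ⇒ 0x40fffffc ⇒ big 40 ff ff fc
L4: cpy op=0x2d:8|rd=0:2|rs=2:2|pad=0:20 ⇒ 0x2d200000 ⇒ big 2d 20 00 00

40 ff ff fc 2d 20 00 00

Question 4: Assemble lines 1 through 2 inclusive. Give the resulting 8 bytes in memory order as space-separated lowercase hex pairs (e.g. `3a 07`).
0e 2f ae 95 13 40 00 00

1. shli fields op=0xe:8|rd=0:2|imm=3124885:22 → word 0e2fae95h → 0e 2f ae 95
2. plus fields op=0x13:8|rd=1:2|rs=0:2|pad=0:20 → word 13400000h → 13 40 00 00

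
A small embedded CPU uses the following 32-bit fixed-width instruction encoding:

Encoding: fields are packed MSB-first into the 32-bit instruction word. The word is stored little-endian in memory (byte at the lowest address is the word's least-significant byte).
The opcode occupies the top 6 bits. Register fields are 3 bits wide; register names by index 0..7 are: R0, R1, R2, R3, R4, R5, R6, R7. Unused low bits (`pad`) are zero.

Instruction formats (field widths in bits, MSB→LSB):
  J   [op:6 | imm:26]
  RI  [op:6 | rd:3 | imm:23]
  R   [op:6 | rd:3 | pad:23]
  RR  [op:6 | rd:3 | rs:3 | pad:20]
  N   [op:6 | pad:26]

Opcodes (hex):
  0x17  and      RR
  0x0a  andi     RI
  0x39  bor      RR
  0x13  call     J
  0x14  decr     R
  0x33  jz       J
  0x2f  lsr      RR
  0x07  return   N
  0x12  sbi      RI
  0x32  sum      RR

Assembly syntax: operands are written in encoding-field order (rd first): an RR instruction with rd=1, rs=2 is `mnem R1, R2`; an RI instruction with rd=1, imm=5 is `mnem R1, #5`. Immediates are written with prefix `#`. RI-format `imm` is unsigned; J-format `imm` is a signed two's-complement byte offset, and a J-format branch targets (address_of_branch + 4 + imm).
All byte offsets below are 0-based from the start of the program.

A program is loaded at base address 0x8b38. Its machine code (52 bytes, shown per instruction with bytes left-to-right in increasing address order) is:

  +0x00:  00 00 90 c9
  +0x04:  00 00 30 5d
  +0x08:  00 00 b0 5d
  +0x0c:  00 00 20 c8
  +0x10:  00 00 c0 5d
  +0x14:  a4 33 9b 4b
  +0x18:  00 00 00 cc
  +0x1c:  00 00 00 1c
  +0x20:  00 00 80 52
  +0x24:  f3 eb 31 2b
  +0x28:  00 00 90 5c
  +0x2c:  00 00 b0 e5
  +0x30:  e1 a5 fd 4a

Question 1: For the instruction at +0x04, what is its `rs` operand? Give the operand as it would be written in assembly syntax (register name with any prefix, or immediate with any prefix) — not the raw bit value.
R3

+0x04: 00 00 30 5d ⇒ word 0x5d300000 (little)
  opcode bits[31:26]=0x17: and/RR
  [25:23] rd=2 = R2
  [22:20] rs=3 = R3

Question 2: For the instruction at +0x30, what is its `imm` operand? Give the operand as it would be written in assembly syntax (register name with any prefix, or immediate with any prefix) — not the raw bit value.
+0x30: e1 a5 fd 4a ⇒ word 0x4afda5e1 (little)
  top 6b → 0x12 → sbi [RI]
  [25:23] rd=5 = R5
  [22:0] imm=8234465 = #8234465

#8234465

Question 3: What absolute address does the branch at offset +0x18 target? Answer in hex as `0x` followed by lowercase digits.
0x8b54

@+18  little-endian(00 00 00 cc) = 0xcc000000
  opcode bits[31:26]=0x33: jz/J
  [25:0] imm=0 = #0
  target = base 0x8b38 + off 0x18 + 4 + imm 0 = 0x8b54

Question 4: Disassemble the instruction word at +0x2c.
@+2c  little-endian(00 00 b0 e5) = 0xe5b00000
  top 6b → 0x39 → bor [RR]
  [25:23] rd=3 = R3
  [22:20] rs=3 = R3

bor R3, R3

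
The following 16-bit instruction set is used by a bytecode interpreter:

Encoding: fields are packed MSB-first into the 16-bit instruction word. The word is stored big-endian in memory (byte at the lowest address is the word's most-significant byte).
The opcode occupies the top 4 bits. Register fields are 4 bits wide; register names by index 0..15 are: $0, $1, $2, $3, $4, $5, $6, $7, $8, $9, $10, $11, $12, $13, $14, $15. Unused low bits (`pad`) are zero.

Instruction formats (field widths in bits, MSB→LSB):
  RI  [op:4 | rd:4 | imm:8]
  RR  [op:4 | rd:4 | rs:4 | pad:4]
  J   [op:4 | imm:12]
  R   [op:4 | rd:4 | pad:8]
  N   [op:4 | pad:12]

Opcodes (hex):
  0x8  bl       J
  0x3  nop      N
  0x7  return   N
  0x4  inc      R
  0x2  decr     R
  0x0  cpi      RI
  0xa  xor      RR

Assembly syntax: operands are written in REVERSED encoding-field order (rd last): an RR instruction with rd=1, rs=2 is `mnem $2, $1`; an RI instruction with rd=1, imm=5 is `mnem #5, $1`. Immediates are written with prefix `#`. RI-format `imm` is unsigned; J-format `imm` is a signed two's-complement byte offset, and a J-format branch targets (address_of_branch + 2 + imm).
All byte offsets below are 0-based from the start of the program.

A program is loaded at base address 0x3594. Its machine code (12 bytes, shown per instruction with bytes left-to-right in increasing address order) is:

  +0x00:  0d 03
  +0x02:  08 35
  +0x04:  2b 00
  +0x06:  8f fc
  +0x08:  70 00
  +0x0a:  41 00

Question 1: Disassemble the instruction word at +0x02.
off 0x02: read 08 35 as big → 0x0835
  top 4b → 0x0 → cpi [RI]
  rd@[11:8]=0x8 ⇒ $8
  imm@[7:0]=0x35 ⇒ #53

cpi #53, $8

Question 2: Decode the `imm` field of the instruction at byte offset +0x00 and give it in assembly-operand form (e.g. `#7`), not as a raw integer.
#3

[00] 0d 03 → 0x0d03
  top 4b → 0x0 → cpi [RI]
  rd: (w>>8)&0xf=0xd → $13
  imm: (w>>0)&0xff=0x3 → #3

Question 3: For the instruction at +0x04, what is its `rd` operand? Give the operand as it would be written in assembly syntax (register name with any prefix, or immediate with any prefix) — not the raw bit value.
[04] 2b 00 → 0x2b00
  opcode bits[15:12]=0x2: decr/R
  [11:8] rd=11 = $11

$11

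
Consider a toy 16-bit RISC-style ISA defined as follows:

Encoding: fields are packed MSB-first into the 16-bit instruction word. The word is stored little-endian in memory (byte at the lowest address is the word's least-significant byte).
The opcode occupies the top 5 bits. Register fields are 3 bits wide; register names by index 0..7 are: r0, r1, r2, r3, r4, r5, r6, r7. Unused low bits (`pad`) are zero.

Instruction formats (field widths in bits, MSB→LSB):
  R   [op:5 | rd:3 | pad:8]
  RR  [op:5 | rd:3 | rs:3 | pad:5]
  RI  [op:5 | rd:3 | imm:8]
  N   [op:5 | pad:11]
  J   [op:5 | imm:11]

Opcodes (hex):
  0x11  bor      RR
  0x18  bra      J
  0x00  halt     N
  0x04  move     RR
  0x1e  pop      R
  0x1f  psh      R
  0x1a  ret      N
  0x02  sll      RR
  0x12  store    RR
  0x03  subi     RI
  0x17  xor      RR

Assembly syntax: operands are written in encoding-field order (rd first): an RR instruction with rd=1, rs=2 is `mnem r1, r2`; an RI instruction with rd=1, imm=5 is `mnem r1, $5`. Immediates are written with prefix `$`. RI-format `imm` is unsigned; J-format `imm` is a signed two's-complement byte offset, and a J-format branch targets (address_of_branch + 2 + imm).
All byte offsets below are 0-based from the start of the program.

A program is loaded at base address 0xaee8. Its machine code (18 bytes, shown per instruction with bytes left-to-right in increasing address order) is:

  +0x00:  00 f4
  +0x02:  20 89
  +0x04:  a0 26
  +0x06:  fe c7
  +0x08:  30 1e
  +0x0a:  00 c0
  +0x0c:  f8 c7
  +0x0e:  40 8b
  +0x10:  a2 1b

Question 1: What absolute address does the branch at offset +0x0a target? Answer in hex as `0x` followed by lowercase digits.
@+0a  little-endian(00 c0) = 0xc000
  op=0xc000>>11=0x18 ⇒ bra (J)
  imm@[10:0]=0x0 ⇒ $0
  target = base 0xaee8 + off 0x0a + 2 + imm 0 = 0xaef4

0xaef4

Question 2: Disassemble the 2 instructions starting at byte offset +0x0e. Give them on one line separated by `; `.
[0e] 40 8b → 0x8b40
  opcode bits[15:11]=0x11: bor/RR
  rd@[10:8]=0x3 ⇒ r3
  rs@[7:5]=0x2 ⇒ r2
[10] a2 1b → 0x1ba2
  opcode bits[15:11]=0x3: subi/RI
  rd@[10:8]=0x3 ⇒ r3
  imm@[7:0]=0xa2 ⇒ $162

bor r3, r2; subi r3, $162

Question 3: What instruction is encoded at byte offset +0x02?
bor r1, r1

[02] 20 89 → 0x8920
  opcode bits[15:11]=0x11: bor/RR
  rd: (w>>8)&0x7=0x1 → r1
  rs: (w>>5)&0x7=0x1 → r1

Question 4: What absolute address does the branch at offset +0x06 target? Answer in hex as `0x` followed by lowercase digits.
0xaeee

off 0x06: read fe c7 as little → 0xc7fe
  top 5b → 0x18 → bra [J]
  imm: (w>>0)&0x7ff=0x7fe (s11→-2) → $-2
  target = base 0xaee8 + off 0x06 + 2 + imm -2 = 0xaeee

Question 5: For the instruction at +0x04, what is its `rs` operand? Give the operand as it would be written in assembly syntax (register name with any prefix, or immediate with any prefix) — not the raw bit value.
[04] a0 26 → 0x26a0
  op=0x26a0>>11=0x4 ⇒ move (RR)
  rd: (w>>8)&0x7=0x6 → r6
  rs: (w>>5)&0x7=0x5 → r5

r5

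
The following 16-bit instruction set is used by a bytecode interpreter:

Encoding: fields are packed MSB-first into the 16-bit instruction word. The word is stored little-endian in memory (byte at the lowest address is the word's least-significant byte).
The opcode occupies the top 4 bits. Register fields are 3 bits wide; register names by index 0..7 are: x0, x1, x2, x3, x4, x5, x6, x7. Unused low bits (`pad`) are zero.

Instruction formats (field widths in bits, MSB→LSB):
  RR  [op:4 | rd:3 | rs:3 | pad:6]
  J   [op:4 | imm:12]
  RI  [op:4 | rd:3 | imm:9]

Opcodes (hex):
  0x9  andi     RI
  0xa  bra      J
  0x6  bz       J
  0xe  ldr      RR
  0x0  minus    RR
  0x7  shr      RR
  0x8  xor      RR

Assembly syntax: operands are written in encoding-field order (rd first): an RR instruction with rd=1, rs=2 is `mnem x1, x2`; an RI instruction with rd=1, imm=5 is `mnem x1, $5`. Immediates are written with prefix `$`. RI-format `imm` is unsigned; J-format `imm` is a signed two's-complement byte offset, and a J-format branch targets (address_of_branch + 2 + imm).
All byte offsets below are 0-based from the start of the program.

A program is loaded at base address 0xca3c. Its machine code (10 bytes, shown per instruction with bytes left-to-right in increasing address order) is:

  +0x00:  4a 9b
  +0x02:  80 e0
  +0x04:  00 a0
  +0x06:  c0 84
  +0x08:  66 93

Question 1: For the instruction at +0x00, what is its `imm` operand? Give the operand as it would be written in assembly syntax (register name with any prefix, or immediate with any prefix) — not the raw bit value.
$330

[00] 4a 9b → 0x9b4a
  top 4b → 0x9 → andi [RI]
  [11:9] rd=5 = x5
  [8:0] imm=330 = $330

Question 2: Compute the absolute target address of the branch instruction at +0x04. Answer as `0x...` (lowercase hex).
0xca42

off 0x04: read 00 a0 as little → 0xa000
  opcode bits[15:12]=0xa: bra/J
  imm@[11:0]=0x0 ⇒ $0
  target = base 0xca3c + off 0x04 + 2 + imm 0 = 0xca42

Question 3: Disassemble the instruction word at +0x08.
+0x08: 66 93 ⇒ word 0x9366 (little)
  op=0x9366>>12=0x9 ⇒ andi (RI)
  rd: (w>>9)&0x7=0x1 → x1
  imm: (w>>0)&0x1ff=0x166 → $358

andi x1, $358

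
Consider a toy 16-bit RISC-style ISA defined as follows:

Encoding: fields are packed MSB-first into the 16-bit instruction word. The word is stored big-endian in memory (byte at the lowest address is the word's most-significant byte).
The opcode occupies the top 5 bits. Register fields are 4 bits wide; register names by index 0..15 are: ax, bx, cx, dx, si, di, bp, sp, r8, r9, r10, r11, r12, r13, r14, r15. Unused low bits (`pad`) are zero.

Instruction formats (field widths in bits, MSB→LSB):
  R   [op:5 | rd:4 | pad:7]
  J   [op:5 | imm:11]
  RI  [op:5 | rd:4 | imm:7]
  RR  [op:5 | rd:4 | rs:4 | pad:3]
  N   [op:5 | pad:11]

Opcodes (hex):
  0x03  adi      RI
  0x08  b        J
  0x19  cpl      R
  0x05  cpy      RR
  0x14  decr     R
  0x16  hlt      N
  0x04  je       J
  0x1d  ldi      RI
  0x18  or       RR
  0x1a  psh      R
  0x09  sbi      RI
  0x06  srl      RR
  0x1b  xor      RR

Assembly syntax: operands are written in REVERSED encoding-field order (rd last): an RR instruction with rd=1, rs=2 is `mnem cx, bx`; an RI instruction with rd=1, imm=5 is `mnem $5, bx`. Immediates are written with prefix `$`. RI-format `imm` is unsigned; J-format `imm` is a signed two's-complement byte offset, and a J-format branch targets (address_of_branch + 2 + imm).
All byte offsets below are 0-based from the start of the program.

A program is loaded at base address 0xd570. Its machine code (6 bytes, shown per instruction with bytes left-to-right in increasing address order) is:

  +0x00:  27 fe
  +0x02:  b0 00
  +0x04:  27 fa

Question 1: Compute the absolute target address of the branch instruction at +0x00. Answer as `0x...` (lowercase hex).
0xd570

[00] 27 fe → 0x27fe
  opcode bits[15:11]=0x4: je/J
  [10:0] imm=2046 (s11→-2) = $-2
  target = base 0xd570 + off 0x00 + 2 + imm -2 = 0xd570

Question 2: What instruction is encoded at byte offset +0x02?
@+02  big-endian(b0 00) = 0xb000
  op=0xb000>>11=0x16 ⇒ hlt (N)

hlt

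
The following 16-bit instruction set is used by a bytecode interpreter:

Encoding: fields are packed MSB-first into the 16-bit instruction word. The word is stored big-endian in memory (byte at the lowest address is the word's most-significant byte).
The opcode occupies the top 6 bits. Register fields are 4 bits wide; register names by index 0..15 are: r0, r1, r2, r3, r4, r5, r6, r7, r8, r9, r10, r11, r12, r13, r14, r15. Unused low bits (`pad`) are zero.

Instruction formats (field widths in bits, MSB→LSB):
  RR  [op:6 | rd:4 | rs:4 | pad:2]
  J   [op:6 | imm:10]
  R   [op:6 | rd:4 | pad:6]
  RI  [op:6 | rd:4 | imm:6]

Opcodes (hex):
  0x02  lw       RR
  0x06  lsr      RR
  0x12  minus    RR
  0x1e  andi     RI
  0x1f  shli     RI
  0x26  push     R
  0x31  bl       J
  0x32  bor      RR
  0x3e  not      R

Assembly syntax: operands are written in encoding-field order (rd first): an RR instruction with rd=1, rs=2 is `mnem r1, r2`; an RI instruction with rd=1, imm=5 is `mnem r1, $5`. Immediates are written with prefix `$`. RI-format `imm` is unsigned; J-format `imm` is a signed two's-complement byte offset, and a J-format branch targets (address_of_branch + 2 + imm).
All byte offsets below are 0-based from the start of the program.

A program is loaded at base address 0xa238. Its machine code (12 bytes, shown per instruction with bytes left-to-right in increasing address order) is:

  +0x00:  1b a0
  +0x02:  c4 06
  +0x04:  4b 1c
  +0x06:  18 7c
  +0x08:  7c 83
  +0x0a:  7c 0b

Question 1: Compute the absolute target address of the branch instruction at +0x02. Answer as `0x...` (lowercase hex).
0xa242

+0x02: c4 06 ⇒ word 0xc406 (big)
  opcode bits[15:10]=0x31: bl/J
  [9:0] imm=6 = $6
  target = base 0xa238 + off 0x02 + 2 + imm 6 = 0xa242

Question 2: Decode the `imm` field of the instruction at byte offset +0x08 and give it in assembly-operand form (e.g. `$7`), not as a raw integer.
$3

+0x08: 7c 83 ⇒ word 0x7c83 (big)
  op=0x7c83>>10=0x1f ⇒ shli (RI)
  rd@[9:6]=0x2 ⇒ r2
  imm@[5:0]=0x3 ⇒ $3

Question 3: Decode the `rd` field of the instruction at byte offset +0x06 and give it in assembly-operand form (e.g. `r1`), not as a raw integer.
r1

@+06  big-endian(18 7c) = 0x187c
  op=0x187c>>10=0x6 ⇒ lsr (RR)
  [9:6] rd=1 = r1
  [5:2] rs=15 = r15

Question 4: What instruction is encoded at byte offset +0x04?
off 0x04: read 4b 1c as big → 0x4b1c
  op=0x4b1c>>10=0x12 ⇒ minus (RR)
  [9:6] rd=12 = r12
  [5:2] rs=7 = r7

minus r12, r7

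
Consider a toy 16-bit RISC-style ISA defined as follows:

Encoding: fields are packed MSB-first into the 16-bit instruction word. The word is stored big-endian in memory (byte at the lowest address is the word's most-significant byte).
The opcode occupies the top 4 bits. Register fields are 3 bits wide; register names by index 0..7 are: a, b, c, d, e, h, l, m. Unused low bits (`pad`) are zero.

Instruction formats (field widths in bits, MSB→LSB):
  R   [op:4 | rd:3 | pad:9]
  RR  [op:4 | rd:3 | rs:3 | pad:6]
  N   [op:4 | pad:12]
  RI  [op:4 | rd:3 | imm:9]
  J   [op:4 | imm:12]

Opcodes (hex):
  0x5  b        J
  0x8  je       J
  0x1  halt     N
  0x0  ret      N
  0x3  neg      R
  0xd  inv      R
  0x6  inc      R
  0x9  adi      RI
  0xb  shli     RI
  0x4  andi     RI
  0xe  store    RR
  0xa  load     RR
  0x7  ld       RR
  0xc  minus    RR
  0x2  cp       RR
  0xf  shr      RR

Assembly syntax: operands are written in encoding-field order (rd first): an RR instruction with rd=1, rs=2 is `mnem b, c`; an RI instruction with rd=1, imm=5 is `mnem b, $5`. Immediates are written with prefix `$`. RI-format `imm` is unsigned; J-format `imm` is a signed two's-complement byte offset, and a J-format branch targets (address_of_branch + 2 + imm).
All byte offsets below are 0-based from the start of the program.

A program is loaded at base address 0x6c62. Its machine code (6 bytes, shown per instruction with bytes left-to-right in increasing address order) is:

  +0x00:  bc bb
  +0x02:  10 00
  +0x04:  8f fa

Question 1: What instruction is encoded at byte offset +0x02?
off 0x02: read 10 00 as big → 0x1000
  op=0x1000>>12=0x1 ⇒ halt (N)

halt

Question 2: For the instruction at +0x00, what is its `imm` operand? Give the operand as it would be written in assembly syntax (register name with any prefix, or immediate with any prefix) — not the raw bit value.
@+00  big-endian(bc bb) = 0xbcbb
  opcode bits[15:12]=0xb: shli/RI
  rd@[11:9]=0x6 ⇒ l
  imm@[8:0]=0xbb ⇒ $187

$187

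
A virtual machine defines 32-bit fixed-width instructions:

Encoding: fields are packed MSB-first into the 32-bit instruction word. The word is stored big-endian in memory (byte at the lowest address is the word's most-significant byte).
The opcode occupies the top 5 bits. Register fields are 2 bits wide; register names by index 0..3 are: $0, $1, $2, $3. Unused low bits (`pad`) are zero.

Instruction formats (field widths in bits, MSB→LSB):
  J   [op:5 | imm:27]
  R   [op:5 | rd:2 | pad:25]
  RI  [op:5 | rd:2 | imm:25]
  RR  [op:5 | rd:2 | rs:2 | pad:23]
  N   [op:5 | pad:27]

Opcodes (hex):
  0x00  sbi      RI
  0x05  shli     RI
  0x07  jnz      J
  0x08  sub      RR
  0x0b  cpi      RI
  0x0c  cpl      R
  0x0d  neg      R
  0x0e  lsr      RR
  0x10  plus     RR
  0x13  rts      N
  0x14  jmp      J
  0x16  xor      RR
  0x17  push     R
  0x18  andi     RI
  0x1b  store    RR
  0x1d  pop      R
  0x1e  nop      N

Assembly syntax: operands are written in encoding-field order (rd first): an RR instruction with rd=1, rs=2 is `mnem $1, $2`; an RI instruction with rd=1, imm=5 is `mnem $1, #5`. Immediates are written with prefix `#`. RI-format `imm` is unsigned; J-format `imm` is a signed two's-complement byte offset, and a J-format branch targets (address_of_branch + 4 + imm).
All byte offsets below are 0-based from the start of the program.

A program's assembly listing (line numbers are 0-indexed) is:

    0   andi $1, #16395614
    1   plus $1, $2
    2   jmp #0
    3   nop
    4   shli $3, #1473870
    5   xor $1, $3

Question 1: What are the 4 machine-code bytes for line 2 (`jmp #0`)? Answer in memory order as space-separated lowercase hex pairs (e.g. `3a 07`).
a0 00 00 00

L2: jmp op=0x14:5|imm=0:27 ⇒ 0xa0000000 ⇒ big a0 00 00 00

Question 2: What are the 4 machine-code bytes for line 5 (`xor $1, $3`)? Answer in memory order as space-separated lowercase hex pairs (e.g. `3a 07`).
b3 80 00 00

L5: xor op=0x16:5|rd=1:2|rs=3:2|pad=0:23 ⇒ 0xb3800000 ⇒ big b3 80 00 00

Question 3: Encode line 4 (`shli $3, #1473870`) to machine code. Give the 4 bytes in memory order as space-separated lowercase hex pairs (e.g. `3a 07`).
2e 16 7d 4e

4. shli fields op=0x5:5|rd=3:2|imm=1473870:25 → word 2e167d4eh → 2e 16 7d 4e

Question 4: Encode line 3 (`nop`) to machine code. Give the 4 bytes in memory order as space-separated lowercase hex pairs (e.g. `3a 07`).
L3: nop op=0x1e:5|pad=0:27 ⇒ 0xf0000000 ⇒ big f0 00 00 00

f0 00 00 00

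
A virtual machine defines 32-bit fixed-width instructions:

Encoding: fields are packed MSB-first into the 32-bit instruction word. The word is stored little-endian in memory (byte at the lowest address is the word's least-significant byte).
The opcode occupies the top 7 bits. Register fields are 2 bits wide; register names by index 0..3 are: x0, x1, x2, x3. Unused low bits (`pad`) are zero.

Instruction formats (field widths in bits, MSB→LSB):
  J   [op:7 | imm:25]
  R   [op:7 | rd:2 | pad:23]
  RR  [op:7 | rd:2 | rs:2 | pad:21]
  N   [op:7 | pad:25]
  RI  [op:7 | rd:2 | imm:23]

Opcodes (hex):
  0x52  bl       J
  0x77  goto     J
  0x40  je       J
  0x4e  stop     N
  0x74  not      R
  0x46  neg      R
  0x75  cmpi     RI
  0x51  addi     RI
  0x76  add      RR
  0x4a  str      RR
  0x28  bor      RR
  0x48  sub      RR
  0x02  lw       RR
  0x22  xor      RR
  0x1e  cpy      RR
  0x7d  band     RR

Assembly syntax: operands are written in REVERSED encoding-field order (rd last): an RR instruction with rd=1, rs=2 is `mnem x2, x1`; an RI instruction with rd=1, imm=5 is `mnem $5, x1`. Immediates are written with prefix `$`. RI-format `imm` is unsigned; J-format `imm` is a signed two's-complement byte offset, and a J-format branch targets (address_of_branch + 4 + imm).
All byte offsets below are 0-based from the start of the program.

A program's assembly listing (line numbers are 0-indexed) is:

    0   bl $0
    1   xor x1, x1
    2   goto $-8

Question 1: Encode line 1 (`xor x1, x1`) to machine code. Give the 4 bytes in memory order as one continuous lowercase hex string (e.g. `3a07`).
line 1 (xor): pack op=0x22:7|rd=1:2|rs=1:2|pad=0:21 = 0x44a00000; little→ 00 00 a0 44

0000a044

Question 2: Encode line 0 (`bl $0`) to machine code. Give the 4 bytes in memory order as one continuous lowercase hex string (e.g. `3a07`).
0. bl fields op=0x52:7|imm=0:25 → word a4000000h → 00 00 00 a4

000000a4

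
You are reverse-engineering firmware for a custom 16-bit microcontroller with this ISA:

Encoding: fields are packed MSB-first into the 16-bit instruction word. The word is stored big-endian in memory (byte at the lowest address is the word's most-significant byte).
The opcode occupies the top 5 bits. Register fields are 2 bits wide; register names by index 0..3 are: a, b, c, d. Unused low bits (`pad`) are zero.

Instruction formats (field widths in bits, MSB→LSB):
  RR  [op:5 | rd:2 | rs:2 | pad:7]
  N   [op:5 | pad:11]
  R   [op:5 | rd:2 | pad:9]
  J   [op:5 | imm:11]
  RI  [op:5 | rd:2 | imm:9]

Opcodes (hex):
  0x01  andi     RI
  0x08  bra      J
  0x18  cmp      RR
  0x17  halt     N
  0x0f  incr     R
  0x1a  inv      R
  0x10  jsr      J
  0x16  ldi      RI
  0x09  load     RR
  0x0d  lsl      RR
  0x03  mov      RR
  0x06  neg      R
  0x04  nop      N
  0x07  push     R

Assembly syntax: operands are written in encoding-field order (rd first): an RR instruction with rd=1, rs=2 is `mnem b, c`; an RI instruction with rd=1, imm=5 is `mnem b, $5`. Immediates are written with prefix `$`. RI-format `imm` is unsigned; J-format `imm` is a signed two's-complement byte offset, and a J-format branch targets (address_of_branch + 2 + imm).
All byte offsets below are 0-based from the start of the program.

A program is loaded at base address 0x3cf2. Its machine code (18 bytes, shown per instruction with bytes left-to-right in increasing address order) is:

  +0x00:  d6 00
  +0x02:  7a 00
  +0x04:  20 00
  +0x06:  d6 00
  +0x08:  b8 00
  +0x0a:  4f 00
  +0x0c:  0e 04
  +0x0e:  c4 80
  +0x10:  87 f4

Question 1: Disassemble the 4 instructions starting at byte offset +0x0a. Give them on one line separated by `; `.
+0x0a: 4f 00 ⇒ word 0x4f00 (big)
  top 5b → 0x9 → load [RR]
  rd@[10:9]=0x3 ⇒ d
  rs@[8:7]=0x2 ⇒ c
+0x0c: 0e 04 ⇒ word 0x0e04 (big)
  top 5b → 0x1 → andi [RI]
  rd@[10:9]=0x3 ⇒ d
  imm@[8:0]=0x4 ⇒ $4
+0x0e: c4 80 ⇒ word 0xc480 (big)
  top 5b → 0x18 → cmp [RR]
  rd@[10:9]=0x2 ⇒ c
  rs@[8:7]=0x1 ⇒ b
+0x10: 87 f4 ⇒ word 0x87f4 (big)
  top 5b → 0x10 → jsr [J]
  imm@[10:0]=0x7f4 (s11→-12) ⇒ $-12

load d, c; andi d, $4; cmp c, b; jsr $-12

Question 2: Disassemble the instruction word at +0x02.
@+02  big-endian(7a 00) = 0x7a00
  opcode bits[15:11]=0xf: incr/R
  rd@[10:9]=0x1 ⇒ b

incr b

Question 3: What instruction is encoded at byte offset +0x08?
+0x08: b8 00 ⇒ word 0xb800 (big)
  top 5b → 0x17 → halt [N]

halt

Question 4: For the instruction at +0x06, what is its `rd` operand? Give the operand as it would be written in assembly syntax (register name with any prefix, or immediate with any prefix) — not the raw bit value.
d

off 0x06: read d6 00 as big → 0xd600
  top 5b → 0x1a → inv [R]
  [10:9] rd=3 = d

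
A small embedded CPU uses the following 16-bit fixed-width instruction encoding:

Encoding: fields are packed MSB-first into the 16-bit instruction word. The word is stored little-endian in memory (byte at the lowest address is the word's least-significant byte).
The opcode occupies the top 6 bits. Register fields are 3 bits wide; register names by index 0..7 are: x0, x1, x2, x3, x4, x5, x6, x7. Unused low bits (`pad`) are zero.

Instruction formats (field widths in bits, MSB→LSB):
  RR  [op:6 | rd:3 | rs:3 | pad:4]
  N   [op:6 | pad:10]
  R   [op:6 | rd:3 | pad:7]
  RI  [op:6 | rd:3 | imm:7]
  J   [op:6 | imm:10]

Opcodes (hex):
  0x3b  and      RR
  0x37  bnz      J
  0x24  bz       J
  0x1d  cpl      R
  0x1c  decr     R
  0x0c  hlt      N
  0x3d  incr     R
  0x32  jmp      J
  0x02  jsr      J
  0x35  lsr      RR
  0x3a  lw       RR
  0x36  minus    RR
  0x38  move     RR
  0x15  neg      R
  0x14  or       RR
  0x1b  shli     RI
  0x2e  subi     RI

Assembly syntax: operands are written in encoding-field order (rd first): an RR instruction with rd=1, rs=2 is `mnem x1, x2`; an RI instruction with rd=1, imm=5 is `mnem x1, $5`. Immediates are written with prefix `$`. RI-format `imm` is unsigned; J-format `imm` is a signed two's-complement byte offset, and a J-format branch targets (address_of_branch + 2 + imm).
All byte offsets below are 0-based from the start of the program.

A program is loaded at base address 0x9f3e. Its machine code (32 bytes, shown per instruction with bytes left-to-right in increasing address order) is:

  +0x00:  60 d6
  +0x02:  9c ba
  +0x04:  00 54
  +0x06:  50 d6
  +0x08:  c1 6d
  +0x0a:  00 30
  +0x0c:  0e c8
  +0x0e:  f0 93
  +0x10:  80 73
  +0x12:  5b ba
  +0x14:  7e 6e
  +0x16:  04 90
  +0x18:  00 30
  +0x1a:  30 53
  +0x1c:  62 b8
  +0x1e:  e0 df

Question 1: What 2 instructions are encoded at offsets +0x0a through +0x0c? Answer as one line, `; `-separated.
hlt; jmp $14

+0x0a: 00 30 ⇒ word 0x3000 (little)
  op=0x3000>>10=0xc ⇒ hlt (N)
+0x0c: 0e c8 ⇒ word 0xc80e (little)
  op=0xc80e>>10=0x32 ⇒ jmp (J)
  imm: (w>>0)&0x3ff=0xe → $14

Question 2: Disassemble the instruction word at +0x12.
+0x12: 5b ba ⇒ word 0xba5b (little)
  op=0xba5b>>10=0x2e ⇒ subi (RI)
  rd: (w>>7)&0x7=0x4 → x4
  imm: (w>>0)&0x7f=0x5b → $91

subi x4, $91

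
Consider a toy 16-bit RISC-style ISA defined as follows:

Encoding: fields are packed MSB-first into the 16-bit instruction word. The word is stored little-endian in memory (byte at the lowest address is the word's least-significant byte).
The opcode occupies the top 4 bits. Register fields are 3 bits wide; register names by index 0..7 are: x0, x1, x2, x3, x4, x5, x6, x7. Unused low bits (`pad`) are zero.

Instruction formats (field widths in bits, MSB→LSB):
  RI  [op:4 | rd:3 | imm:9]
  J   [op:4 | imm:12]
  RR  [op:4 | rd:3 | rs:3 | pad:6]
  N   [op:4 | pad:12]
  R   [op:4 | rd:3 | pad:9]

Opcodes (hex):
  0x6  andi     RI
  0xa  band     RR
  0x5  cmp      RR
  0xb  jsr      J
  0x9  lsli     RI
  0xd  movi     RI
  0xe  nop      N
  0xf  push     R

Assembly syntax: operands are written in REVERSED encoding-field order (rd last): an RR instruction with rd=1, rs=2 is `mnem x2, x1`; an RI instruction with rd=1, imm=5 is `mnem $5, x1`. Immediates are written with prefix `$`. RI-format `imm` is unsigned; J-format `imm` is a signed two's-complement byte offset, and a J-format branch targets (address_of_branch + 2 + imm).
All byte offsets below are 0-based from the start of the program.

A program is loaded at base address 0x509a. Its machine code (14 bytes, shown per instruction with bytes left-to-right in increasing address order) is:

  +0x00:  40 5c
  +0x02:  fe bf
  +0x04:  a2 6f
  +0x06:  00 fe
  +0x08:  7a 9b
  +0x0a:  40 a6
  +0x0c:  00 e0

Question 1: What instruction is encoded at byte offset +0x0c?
off 0x0c: read 00 e0 as little → 0xe000
  opcode bits[15:12]=0xe: nop/N

nop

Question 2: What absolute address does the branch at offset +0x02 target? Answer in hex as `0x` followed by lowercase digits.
+0x02: fe bf ⇒ word 0xbffe (little)
  top 4b → 0xb → jsr [J]
  [11:0] imm=4094 (s12→-2) = $-2
  target = base 0x509a + off 0x02 + 2 + imm -2 = 0x509c

0x509c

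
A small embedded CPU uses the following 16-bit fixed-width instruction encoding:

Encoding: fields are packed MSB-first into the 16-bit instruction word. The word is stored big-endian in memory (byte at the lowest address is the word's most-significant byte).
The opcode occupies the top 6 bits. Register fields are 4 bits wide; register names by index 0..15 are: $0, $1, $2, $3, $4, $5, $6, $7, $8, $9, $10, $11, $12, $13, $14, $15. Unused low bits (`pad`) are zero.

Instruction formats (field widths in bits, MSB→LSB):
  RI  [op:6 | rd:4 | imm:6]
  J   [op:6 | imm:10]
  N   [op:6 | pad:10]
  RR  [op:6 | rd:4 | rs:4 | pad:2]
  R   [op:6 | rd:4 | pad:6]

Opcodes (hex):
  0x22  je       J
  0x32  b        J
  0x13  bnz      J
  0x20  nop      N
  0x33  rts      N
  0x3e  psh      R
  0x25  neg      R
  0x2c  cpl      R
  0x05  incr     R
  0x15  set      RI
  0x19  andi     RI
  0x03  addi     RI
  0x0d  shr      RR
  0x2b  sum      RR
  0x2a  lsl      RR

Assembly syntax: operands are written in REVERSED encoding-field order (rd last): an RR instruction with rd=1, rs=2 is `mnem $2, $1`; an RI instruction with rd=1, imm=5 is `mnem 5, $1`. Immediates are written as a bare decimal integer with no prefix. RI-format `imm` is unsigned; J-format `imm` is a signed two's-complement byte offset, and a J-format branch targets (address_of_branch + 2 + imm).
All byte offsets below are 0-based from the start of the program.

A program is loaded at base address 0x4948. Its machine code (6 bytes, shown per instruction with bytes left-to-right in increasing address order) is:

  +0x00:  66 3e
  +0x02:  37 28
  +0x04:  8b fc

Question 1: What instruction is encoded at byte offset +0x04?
je -4

off 0x04: read 8b fc as big → 0x8bfc
  op=0x8bfc>>10=0x22 ⇒ je (J)
  imm: (w>>0)&0x3ff=0x3fc (s10→-4) → -4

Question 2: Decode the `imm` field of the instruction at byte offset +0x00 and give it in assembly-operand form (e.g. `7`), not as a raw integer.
62

@+00  big-endian(66 3e) = 0x663e
  opcode bits[15:10]=0x19: andi/RI
  rd: (w>>6)&0xf=0x8 → $8
  imm: (w>>0)&0x3f=0x3e → 62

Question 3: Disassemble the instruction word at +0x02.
shr $10, $12

off 0x02: read 37 28 as big → 0x3728
  op=0x3728>>10=0xd ⇒ shr (RR)
  rd: (w>>6)&0xf=0xc → $12
  rs: (w>>2)&0xf=0xa → $10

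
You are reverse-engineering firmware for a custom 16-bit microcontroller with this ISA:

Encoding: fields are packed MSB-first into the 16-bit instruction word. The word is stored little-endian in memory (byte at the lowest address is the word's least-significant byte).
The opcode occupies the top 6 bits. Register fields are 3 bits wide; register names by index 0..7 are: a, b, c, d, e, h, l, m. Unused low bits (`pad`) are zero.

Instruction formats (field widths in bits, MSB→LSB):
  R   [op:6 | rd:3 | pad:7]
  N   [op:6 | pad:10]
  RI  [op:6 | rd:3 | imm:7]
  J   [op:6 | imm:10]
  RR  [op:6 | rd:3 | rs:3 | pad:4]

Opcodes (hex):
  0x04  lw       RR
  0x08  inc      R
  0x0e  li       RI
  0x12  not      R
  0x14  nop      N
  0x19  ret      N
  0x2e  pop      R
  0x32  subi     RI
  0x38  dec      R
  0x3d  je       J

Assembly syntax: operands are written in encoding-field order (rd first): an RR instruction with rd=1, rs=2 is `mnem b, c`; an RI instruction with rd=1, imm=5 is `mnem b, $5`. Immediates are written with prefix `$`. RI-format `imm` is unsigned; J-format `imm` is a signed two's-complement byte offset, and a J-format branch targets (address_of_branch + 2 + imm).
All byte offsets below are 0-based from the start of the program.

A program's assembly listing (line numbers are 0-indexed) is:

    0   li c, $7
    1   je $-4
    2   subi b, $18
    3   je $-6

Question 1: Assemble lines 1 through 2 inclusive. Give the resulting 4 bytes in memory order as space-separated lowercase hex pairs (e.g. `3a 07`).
fc f7 92 c8

L1: je op=0x3d:6|imm=-4:10 ⇒ 0xf7fc ⇒ little fc f7
L2: subi op=0x32:6|rd=1:3|imm=18:7 ⇒ 0xc892 ⇒ little 92 c8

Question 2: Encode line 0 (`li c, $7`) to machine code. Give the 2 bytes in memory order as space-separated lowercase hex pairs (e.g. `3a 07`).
07 39

0. li fields op=0xe:6|rd=2:3|imm=7:7 → word 3907h → 07 39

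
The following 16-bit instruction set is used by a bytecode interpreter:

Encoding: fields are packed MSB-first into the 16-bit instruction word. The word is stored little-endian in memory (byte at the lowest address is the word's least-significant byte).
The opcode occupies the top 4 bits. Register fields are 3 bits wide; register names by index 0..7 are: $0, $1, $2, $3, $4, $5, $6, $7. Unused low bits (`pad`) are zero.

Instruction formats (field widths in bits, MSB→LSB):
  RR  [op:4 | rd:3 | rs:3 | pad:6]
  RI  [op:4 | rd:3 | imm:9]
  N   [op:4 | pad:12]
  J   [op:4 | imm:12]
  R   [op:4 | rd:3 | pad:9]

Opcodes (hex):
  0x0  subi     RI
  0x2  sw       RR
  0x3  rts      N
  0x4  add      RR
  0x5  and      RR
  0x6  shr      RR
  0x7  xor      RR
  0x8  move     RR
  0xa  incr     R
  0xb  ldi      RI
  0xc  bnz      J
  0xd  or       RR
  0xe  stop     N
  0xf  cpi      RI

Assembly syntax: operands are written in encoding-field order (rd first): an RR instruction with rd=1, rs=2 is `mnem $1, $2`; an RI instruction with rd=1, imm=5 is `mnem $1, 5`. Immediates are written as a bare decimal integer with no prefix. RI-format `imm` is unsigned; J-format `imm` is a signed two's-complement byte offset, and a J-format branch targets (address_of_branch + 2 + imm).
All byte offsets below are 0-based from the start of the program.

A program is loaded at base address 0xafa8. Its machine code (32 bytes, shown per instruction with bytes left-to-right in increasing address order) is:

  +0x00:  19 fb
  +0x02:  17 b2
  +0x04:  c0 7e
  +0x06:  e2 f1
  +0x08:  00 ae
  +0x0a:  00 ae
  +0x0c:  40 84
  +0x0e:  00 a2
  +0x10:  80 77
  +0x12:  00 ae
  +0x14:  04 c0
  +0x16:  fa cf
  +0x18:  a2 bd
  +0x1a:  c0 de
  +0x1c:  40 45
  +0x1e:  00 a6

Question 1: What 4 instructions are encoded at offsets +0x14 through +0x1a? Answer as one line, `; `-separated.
bnz 4; bnz -6; ldi $6, 418; or $7, $3

off 0x14: read 04 c0 as little → 0xc004
  top 4b → 0xc → bnz [J]
  [11:0] imm=4 = 4
off 0x16: read fa cf as little → 0xcffa
  top 4b → 0xc → bnz [J]
  [11:0] imm=4090 (s12→-6) = -6
off 0x18: read a2 bd as little → 0xbda2
  top 4b → 0xb → ldi [RI]
  [11:9] rd=6 = $6
  [8:0] imm=418 = 418
off 0x1a: read c0 de as little → 0xdec0
  top 4b → 0xd → or [RR]
  [11:9] rd=7 = $7
  [8:6] rs=3 = $3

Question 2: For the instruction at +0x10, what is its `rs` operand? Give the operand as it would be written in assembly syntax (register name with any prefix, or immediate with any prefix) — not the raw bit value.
$6

+0x10: 80 77 ⇒ word 0x7780 (little)
  op=0x7780>>12=0x7 ⇒ xor (RR)
  rd: (w>>9)&0x7=0x3 → $3
  rs: (w>>6)&0x7=0x6 → $6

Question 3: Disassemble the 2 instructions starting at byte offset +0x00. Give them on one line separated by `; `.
+0x00: 19 fb ⇒ word 0xfb19 (little)
  op=0xfb19>>12=0xf ⇒ cpi (RI)
  rd@[11:9]=0x5 ⇒ $5
  imm@[8:0]=0x119 ⇒ 281
+0x02: 17 b2 ⇒ word 0xb217 (little)
  op=0xb217>>12=0xb ⇒ ldi (RI)
  rd@[11:9]=0x1 ⇒ $1
  imm@[8:0]=0x17 ⇒ 23

cpi $5, 281; ldi $1, 23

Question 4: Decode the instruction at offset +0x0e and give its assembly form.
@+0e  little-endian(00 a2) = 0xa200
  op=0xa200>>12=0xa ⇒ incr (R)
  rd@[11:9]=0x1 ⇒ $1

incr $1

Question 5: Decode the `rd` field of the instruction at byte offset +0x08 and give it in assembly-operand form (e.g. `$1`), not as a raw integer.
$7

@+08  little-endian(00 ae) = 0xae00
  op=0xae00>>12=0xa ⇒ incr (R)
  rd@[11:9]=0x7 ⇒ $7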